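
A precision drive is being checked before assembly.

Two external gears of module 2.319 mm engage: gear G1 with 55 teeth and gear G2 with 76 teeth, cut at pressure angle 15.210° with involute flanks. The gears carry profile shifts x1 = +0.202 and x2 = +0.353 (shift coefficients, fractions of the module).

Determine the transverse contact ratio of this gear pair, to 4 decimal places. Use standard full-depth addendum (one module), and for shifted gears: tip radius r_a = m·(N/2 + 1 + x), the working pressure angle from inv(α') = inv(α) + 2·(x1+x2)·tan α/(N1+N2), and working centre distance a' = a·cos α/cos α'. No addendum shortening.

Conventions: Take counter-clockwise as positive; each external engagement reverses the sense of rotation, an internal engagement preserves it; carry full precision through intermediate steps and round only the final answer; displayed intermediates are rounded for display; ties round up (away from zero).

2.0203

class = single-mesh tooth geometry [involute pair 55T × 76T, m = 2.319]
base radii: r_b1 = 61.538595, r_b2 = 85.035150
tip radii: r_a1 = 66.559938, r_a2 = 91.259607
inv(α') = inv(15.210°) + 2·(+0.202+0.353)·tan α/(55+76) = 0.00872056  ⇒  α' = 16.81135°
a' = a·cos α / cos α' = 151.8945·cos 15.210°/cos 16.81135° = 153.117655
action lengths: √(r_a1²−r_b1²) = 25.361913, √(r_a2²−r_b2²) = 33.126110
base pitch p_b = π·m·cos α = 7.030153
CR = (25.361913 + 33.126110 − 153.117655·sin 16.81135°)/7.030153 = 2.020313
contact ratio ≈ 2.0203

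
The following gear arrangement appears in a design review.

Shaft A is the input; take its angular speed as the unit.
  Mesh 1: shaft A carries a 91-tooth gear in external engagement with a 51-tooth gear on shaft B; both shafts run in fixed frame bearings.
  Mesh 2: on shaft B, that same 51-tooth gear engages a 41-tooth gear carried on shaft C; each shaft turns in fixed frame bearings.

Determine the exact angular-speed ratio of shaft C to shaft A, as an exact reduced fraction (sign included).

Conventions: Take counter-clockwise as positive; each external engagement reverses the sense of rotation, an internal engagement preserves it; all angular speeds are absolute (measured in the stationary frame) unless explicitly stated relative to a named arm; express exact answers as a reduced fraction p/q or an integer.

class = fixed-axis compound train [2 meshes; 2 ratios multiply, 2 sense flips]
mesh 1 [91T→51T]: running ratio 91/51, sense −
mesh 2 [51T→41T]: running ratio 91/41, sense +
ω_out/ω_in = 91/41

91/41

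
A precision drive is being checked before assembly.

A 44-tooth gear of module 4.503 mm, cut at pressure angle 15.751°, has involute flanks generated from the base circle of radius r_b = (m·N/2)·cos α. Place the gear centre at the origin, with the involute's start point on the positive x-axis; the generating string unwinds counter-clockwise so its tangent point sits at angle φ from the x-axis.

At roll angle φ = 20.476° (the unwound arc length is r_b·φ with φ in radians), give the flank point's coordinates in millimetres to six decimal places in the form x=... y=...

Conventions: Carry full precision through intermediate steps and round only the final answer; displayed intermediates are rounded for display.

topology: single-mesh involute geometry — m = 4.503, N = 44
pitch radius r_p = m·N/2 = 4.503·44/2 = 99.066000
base radius r_b = r_p·cos α = 99.066000·cos 15.751° = 95.346121
roll angle φ = 20.476° = 0.35737362 rad
x = r_b·(cos φ + φ·sin φ) = 101.241701
y = r_b·(sin φ − φ·cos φ) = 1.432163

x=101.241701 y=1.432163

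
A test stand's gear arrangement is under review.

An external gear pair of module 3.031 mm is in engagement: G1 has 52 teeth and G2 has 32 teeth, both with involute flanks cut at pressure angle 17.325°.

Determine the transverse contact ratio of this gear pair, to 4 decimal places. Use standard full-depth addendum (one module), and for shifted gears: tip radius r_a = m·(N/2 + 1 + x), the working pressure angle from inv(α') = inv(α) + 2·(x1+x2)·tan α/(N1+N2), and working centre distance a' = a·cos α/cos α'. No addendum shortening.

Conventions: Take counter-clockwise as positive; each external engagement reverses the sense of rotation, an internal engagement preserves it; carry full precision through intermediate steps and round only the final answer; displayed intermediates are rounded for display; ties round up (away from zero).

1.8619

topology: single-mesh involute geometry — m = 3.031, 52T/32T pair
base radii: r_b1 = 75.230647, r_b2 = 46.295783
tip radii: r_a1 = 81.837000, r_a2 = 51.527000
no profile shift: α' = α, a' = a
action lengths: √(r_a1²−r_b1²) = 32.212487, √(r_a2²−r_b2²) = 22.621499
base pitch p_b = π·m·cos α = 9.090156
CR = (32.212487 + 22.621499 − 127.302000·sin 17.32500°)/9.090156 = 1.861854
contact ratio ≈ 1.8619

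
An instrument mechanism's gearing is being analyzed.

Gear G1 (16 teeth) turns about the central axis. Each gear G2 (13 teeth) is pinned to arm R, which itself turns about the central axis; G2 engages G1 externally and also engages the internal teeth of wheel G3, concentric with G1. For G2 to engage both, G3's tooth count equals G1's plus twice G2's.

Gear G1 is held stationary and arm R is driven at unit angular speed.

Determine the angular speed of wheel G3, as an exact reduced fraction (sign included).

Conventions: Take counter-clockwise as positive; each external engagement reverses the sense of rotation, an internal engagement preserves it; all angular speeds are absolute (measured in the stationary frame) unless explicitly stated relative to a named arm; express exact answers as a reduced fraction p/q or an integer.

planetary set (16T centre, 13T on arm, 42T internal) — Willis relation
ring teeth: 16 + 2·13 = 42
16(ω_sun−ω_arm) = −42(ω_ring−ω_arm),  ω_sun = 0, ω_arm = 1
ω_ring = 1 − (16/42)(0−1) = 29/21
exact speed ratio = 29/21

29/21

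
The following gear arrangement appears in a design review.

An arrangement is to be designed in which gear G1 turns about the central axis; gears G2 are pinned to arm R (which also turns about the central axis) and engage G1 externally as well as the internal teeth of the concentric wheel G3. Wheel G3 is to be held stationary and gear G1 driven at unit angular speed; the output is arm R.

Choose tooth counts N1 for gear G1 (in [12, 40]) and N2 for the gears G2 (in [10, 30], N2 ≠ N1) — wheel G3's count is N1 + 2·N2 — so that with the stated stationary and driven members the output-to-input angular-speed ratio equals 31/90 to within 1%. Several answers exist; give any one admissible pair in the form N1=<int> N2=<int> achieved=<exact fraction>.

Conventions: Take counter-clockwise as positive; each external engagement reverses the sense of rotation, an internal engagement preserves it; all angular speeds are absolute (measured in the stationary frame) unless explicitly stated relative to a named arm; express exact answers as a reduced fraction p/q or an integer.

topology: planetary set — design target 31/90, arm = carrier (Willis)
Willis with ω_ring = 0: ω_arm/ω_sun = N1/(N1+N3); set equal to 31/90  ⇒  N3/N1 = 1/(31/90) − 1 = 59/31
N3 = N1 + 2·N2  ⇒  N2/N1 = (N3/N1 − 1)/2 = (59/31 − 1)/2 = 14/31
smallest multiple with N1 ≥ 12 and N2 ≥ 10: k = 1  ⇒  N1 = 1·31 = 31, N2 = 1·14 = 14 (N1 ≤ 40, N2 ≤ 30, N2 ≠ N1 ✓), N3 = 31 + 2·14 = 59
check: N1/(N1+N3) with N1 = 31, N3 = 59 gives 31/90; |achieved − target| = 0 ≤ 31/9000 ✓

N1=31 N2=14 achieved=31/90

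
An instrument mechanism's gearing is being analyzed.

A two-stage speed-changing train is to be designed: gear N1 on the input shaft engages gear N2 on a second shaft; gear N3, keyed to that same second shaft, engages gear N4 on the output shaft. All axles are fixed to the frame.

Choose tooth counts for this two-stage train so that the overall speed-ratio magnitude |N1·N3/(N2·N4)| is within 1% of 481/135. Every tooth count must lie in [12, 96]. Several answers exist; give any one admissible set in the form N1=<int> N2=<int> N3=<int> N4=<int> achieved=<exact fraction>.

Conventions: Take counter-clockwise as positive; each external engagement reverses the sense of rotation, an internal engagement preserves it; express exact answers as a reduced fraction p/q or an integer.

2-stage fixed-axis compound train for ratio 481/135
target = 481/135 in lowest terms: an exact hit needs N1·N3 = k·481 and N2·N4 = k·135 for one integer k, every count in [12, 96]; additionally prefer no 1:1 stage (N1 ≠ N2, N3 ≠ N4)
k = 1: no 1:1-free in-range split of k·481 and k·135 into factor pairs; take k = 2
k = 2: N1·N3 = 962 = 13·74, N2·N4 = 270 = 15·18
achieved = 13·74/(15·18) = 481/135; |achieved − target| = 0 ≤ 481/13500 ✓

N1=13 N2=15 N3=74 N4=18 achieved=481/135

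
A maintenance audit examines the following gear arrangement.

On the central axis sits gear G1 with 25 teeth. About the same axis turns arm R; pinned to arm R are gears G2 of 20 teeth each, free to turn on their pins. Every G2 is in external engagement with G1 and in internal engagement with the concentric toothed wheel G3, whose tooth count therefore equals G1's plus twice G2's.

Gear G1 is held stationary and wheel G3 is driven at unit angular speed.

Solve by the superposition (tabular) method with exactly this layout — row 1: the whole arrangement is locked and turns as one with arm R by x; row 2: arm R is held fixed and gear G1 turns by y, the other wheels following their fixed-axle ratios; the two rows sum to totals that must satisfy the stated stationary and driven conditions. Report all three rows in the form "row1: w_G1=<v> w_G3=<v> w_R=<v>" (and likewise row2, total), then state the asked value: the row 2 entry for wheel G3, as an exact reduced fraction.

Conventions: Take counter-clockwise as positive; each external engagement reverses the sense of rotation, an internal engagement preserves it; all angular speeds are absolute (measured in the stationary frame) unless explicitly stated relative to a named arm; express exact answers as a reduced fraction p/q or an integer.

topology: planetary set — G1 25T / G2 20T / G3 65T, arm = carrier (Willis)
row 1: whole set turns with the arm by x
superposition row 2 [arm held]: sun y, ring −(25/65)·y, arm 0
boundary: total ω_sun = x + y = 0 and total ω_ring = x − (25/65)·y = 1  ⇒  y = -13/18, x = 13/18
row 2 ring = −(25/65)·(-13/18) = 5/18
totals (row 1 + row 2): sun 13/18 + (-13/18) = 0, ring 13/18 + 5/18 = 1, arm 13/18 + 0 = 13/18
asked cell (row2, ring) = 5/18

row1: w_G1=13/18 w_G3=13/18 w_R=13/18
row2: w_G1=-13/18 w_G3=5/18 w_R=0
total: w_G1=0 w_G3=1 w_R=13/18
asked value: 5/18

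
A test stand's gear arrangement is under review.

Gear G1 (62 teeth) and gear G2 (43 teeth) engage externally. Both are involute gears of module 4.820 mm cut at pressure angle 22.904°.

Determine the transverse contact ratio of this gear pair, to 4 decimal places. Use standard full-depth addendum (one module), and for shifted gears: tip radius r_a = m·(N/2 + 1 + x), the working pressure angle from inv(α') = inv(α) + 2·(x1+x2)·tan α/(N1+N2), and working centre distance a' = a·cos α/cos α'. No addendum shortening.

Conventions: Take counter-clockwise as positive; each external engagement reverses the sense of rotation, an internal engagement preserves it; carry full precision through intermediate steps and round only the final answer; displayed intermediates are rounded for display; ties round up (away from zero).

topology: single-mesh involute geometry — m = 4.820, 62T/43T pair
base radii: r_b1 = 137.639464, r_b2 = 95.459628
tip radii: r_a1 = 154.240000, r_a2 = 108.450000
no profile shift: α' = α, a' = a
action lengths: √(r_a1²−r_b1²) = 69.608589, √(r_a2²−r_b2²) = 51.467095
base pitch p_b = π·m·cos α = 13.948617
CR = (69.608589 + 51.467095 − 253.050000·sin 22.90400°)/13.948617 = 1.619630
contact ratio ≈ 1.6196

1.6196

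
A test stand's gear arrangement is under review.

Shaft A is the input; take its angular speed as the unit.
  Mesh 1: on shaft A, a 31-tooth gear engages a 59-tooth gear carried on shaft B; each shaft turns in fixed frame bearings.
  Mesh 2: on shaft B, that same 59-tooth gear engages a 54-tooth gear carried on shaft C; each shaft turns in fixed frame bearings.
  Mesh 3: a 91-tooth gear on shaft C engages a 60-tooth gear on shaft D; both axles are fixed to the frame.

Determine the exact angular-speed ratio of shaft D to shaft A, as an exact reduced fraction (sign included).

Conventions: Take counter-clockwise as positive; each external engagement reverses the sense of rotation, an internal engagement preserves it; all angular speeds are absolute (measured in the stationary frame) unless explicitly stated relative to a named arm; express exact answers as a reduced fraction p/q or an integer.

-2821/3240

class = fixed-axis compound train [3 meshes; 3 ratios multiply, 3 sense flips]
mesh 1 [31T→59T]: running ratio 31/59, sense −
mesh 2 [59T→54T]: running ratio 31/54, sense +
mesh 3 [91T→60T]: running ratio 2821/3240, sense −
ω_out/ω_in = -2821/3240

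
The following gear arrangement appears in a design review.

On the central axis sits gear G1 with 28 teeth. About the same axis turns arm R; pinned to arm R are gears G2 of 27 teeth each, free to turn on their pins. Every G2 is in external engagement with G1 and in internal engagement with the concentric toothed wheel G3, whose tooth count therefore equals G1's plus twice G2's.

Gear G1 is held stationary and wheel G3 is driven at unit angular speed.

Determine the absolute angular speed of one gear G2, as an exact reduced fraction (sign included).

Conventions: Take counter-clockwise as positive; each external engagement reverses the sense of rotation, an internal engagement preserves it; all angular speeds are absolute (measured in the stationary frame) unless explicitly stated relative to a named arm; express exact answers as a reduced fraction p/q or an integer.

41/27

topology: planetary set — G1 28T / G2 27T / G3 82T, arm = carrier (Willis)
ring teeth: 28 + 2·27 = 82
28(ω_sun−ω_arm) = −82(ω_ring−ω_arm),  ω_sun = 0, ω_ring = 1
28(0−ω_arm) = −82(1−ω_arm)  ⇒  110·ω_arm = 82  ⇒  ω_arm = 41/55
sun–planet mesh: 28·(0−41/55) = −27·(ω_p−ω_arm)  ⇒  ω_p−ω_arm = 1148/1485
ω_p = 41/55 + 1148/1485 = 41/27
exact speed ratio = 41/27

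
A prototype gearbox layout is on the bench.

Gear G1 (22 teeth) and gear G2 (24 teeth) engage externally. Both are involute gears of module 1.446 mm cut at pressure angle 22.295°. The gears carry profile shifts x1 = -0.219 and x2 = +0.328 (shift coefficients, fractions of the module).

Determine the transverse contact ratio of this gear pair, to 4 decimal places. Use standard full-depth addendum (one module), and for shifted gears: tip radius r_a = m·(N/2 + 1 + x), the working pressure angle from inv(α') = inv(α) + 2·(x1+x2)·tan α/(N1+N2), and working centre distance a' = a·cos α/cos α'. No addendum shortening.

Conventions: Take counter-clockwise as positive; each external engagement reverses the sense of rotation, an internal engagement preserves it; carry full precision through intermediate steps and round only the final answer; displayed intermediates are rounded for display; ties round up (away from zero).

topology: single-mesh involute geometry — m = 1.446, 22T/24T pair
base radii: r_b1 = 14.716912, r_b2 = 16.054814
tip radii: r_a1 = 17.035326, r_a2 = 19.272288
inv(α') = inv(22.295°) + 2·(-0.219+0.328)·tan α/(22+24) = 0.02284997  ⇒  α' = 22.93649°
a' = a·cos α / cos α' = 33.2580·cos 22.295°/cos 22.93649° = 33.413482
action lengths: √(r_a1²−r_b1²) = 8.579908, √(r_a2²−r_b2²) = 10.661334
base pitch p_b = π·m·cos α = 4.203140
CR = (8.579908 + 10.661334 − 33.413482·sin 22.93649°)/4.203140 = 1.479765
contact ratio ≈ 1.4798

1.4798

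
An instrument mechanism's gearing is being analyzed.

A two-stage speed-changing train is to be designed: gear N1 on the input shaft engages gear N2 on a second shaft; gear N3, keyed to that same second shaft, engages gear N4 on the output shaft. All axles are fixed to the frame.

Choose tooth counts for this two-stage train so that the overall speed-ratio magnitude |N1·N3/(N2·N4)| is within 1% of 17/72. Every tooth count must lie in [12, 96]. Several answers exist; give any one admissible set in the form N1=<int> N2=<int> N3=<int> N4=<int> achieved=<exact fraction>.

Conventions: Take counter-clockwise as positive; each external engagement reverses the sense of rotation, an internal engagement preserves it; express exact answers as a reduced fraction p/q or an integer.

N1=12 N2=72 N3=17 N4=12 achieved=17/72

class = fixed-axis compound train [2-stage, 17/72 wanted]
target = 17/72 in lowest terms: an exact hit needs N1·N3 = k·17 and N2·N4 = k·72 for one integer k, every count in [12, 96]; additionally prefer no 1:1 stage (N1 ≠ N2, N3 ≠ N4)
k = 1…11: no 1:1-free in-range split of k·17 and k·72 into factor pairs; take k = 12
k = 12: N1·N3 = 204 = 12·17, N2·N4 = 864 = 72·12
achieved = 12·17/(72·12) = 17/72; |achieved − target| = 0 ≤ 17/7200 ✓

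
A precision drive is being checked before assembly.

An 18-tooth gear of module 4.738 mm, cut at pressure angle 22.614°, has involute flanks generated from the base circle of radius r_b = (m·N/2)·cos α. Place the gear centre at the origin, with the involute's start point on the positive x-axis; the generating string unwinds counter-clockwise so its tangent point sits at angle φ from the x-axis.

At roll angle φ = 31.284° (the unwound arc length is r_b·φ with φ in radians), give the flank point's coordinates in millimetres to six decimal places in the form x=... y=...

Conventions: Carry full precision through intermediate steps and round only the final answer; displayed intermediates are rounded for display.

class = single-mesh tooth geometry [base-circle involute, m = 4.738, 18T]
pitch radius r_p = m·N/2 = 4.738·18/2 = 42.642000
base radius r_b = r_p·cos α = 42.642000·cos 22.614° = 39.363525
roll angle φ = 31.284° = 0.54600880 rad
x = r_b·(cos φ + φ·sin φ) = 44.801028
y = r_b·(sin φ − φ·cos φ) = 2.072853

x=44.801028 y=2.072853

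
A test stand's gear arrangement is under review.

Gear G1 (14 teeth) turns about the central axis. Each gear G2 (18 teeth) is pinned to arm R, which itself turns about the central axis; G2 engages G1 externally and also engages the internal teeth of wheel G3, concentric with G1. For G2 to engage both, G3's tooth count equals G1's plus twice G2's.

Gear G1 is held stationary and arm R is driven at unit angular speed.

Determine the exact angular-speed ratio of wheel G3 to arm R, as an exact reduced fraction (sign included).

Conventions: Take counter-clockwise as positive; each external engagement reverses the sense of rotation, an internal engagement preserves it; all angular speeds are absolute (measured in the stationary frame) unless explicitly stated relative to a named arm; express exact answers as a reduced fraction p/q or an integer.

32/25

planetary set (14T centre, 18T on arm, 50T internal) — Willis relation
ring teeth: 14 + 2·18 = 50
14(ω_sun−ω_arm) = −50(ω_ring−ω_arm),  ω_sun = 0, ω_arm = 1
ω_ring = 1 − (14/50)(0−1) = 32/25
ω_out/ω_in = 32/25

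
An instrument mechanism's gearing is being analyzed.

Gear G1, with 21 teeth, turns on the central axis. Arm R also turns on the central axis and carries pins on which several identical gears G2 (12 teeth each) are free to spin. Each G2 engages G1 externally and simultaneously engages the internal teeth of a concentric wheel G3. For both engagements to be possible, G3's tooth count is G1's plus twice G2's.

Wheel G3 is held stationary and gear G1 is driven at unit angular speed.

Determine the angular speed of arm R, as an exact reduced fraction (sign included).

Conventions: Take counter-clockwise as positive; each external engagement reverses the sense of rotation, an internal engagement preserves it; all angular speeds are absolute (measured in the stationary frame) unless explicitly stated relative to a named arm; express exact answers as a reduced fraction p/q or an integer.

7/22

recognized (axles ride arm R): planetary set, 21/12/45 teeth
ring teeth: 21 + 2·12 = 45
21(ω_sun−ω_arm) = −45(ω_ring−ω_arm),  ω_ring = 0, ω_sun = 1
21(1−ω_arm) = −45(0−ω_arm)  ⇒  66·ω_arm = 21  ⇒  ω_arm = 7/22
exact speed ratio = 7/22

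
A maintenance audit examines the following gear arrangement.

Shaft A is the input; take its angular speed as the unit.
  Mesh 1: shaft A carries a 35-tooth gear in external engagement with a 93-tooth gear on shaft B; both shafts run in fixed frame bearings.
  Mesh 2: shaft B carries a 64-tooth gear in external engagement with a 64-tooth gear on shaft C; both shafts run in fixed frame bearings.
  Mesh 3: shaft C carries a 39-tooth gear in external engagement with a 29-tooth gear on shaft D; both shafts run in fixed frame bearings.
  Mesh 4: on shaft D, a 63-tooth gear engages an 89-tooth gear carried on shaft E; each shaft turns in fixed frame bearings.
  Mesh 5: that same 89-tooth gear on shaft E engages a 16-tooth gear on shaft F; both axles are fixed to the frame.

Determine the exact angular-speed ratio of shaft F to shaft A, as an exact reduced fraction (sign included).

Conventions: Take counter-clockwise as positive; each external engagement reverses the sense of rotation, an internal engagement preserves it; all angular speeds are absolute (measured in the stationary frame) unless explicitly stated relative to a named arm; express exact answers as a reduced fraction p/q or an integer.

-28665/14384

class = fixed-axis compound train [5 meshes; 5 ratios multiply, 5 sense flips]
mesh 1 [35T→93T]: running ratio 35/93, sense −
mesh 2 [64T→64T]: running ratio 35/93, sense +
mesh 3 [39T→29T]: running ratio 455/899, sense −
mesh 4 [63T→89T]: running ratio 28665/80011, sense +
mesh 5 [89T→16T]: running ratio 28665/14384, sense −
ω_out/ω_in = -28665/14384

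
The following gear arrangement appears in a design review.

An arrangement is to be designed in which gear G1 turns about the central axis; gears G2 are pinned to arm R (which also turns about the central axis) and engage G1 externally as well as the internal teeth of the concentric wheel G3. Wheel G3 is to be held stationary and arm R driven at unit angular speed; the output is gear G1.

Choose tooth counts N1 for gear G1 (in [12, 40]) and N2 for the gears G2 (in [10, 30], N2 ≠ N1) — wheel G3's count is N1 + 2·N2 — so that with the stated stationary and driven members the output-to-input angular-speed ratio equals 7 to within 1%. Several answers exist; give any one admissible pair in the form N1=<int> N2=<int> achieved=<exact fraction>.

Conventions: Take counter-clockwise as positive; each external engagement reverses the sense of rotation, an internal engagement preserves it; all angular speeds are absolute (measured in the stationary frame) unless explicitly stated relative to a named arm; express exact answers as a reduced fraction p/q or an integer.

topology: planetary set — design target 7, arm = carrier (Willis)
Willis with ω_ring = 0: ω_sun/ω_arm = (N1+N3)/N1; set equal to 7  ⇒  N3/N1 = 7 − 1 = 6
N3 = N1 + 2·N2  ⇒  N2/N1 = (N3/N1 − 1)/2 = (6 − 1)/2 = 5/2
smallest multiple with N1 ≥ 12 and N2 ≥ 10: k = 6  ⇒  N1 = 6·2 = 12, N2 = 6·5 = 30 (N1 ≤ 40, N2 ≤ 30, N2 ≠ N1 ✓), N3 = 12 + 2·30 = 72
check: (N1+N3)/N1 with N1 = 12, N3 = 72 gives 7; |achieved − target| = 0 ≤ 7/100 ✓

N1=12 N2=30 achieved=7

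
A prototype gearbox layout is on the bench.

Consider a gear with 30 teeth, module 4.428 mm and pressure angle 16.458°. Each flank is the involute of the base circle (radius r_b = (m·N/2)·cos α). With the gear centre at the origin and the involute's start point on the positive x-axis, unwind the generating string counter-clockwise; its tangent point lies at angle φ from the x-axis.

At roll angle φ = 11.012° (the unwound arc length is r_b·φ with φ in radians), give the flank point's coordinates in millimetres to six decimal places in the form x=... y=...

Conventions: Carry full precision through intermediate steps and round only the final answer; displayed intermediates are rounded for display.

x=64.864263 y=0.150188

topology: single-mesh involute geometry — m = 4.428, N = 30
pitch radius r_p = m·N/2 = 4.428·30/2 = 66.420000
base radius r_b = r_p·cos α = 66.420000·cos 16.458° = 63.698618
roll angle φ = 11.012° = 0.19219566 rad
x = r_b·(cos φ + φ·sin φ) = 64.864263
y = r_b·(sin φ − φ·cos φ) = 0.150188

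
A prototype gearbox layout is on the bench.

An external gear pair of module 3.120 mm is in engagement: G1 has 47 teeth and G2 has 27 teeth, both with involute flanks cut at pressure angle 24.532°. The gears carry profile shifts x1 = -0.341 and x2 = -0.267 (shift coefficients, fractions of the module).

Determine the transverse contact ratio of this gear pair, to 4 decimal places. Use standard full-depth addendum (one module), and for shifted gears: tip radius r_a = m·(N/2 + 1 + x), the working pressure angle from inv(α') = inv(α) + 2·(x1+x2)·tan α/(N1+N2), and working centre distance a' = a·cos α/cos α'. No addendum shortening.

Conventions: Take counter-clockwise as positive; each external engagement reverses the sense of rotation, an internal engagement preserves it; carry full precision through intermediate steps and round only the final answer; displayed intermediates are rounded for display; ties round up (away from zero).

recognized (one external pair, fixed centres): single-mesh tooth geometry, m = 3.120, N1 = 47, N2 = 27
base radii: r_b1 = 66.701368, r_b2 = 38.317807
tip radii: r_a1 = 75.376080, r_a2 = 44.406960
inv(α') = inv(24.532°) + 2·(-0.341-0.267)·tan α/(47+27) = 0.02073698  ⇒  α' = 22.23696°
a' = a·cos α / cos α' = 115.4400·cos 24.532°/cos 22.23696° = 113.457381
action lengths: √(r_a1²−r_b1²) = 35.106707, √(r_a2²−r_b2²) = 22.443791
base pitch p_b = π·m·cos α = 8.916959
CR = (35.106707 + 22.443791 − 113.457381·sin 22.23696°)/8.916959 = 1.638890
contact ratio ≈ 1.6389

1.6389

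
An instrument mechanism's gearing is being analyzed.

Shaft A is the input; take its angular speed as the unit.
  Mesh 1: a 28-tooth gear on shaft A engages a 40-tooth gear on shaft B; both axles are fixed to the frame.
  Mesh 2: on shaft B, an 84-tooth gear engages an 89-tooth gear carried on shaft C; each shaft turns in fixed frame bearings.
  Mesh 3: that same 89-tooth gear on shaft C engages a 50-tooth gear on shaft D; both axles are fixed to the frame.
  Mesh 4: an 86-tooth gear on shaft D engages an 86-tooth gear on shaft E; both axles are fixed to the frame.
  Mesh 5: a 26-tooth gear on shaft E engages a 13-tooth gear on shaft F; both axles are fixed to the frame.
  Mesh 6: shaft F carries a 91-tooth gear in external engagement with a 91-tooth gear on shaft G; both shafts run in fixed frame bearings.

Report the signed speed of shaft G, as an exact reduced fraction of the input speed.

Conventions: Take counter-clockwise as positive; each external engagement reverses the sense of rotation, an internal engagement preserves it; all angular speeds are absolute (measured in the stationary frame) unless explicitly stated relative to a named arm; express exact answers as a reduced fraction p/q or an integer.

6-mesh fixed-axis compound train (all bearings frame-fixed)
mesh 1 [28T→40T]: |ω|/ω_in = 1×28/40 = 7/10, sense flips to −
mesh 2 [84T→89T]: |ω|/ω_in = (7/10)×84/89 = 294/445, sense flips to +
mesh 3 [89T→50T]: |ω|/ω_in = (294/445)×89/50 = 147/125, sense flips to −
mesh 4 [86T→86T]: |ω|/ω_in = (147/125)×86/86 = 147/125, sense flips to +
mesh 5 [26T→13T]: |ω|/ω_in = (147/125)×26/13 = 294/125, sense flips to −
mesh 6 [91T→91T]: |ω|/ω_in = (294/125)×91/91 = 294/125, sense flips to +
signed output speed (× input speed) = 294/125

294/125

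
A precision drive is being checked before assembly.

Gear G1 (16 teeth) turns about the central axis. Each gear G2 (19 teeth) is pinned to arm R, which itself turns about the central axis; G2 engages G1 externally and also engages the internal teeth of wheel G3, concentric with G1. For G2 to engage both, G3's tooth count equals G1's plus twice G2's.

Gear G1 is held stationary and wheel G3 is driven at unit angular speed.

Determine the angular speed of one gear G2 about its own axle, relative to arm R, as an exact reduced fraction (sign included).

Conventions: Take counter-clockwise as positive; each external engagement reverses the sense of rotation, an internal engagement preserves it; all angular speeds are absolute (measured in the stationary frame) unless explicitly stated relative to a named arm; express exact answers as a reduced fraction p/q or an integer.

432/665

class = planetary set [G3 = 16+2·19 = 54; Willis about the carrier]
ring teeth: 16 + 2·19 = 54
16(ω_sun−ω_arm) = −54(ω_ring−ω_arm),  ω_sun = 0, ω_ring = 1
16(0−ω_arm) = −54(1−ω_arm)  ⇒  70·ω_arm = 54  ⇒  ω_arm = 27/35
sun–planet mesh: 16·(0−27/35) = −19·(ω_p−ω_arm)  ⇒  ω_p−ω_arm = 432/665
exact speed ratio = 432/665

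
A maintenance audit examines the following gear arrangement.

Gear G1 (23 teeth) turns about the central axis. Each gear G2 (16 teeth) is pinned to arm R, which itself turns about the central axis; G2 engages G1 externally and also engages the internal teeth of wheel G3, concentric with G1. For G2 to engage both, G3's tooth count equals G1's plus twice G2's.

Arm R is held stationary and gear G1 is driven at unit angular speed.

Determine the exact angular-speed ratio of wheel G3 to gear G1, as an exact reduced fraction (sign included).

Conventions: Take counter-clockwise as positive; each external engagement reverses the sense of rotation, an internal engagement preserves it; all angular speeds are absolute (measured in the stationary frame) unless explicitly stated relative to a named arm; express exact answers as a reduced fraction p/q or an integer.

-23/55

planetary set (23T centre, 16T on arm, 55T internal) — Willis relation
ring teeth: 23 + 2·16 = 55
23(ω_sun−ω_arm) = −55(ω_ring−ω_arm),  ω_arm = 0, ω_sun = 1
ω_ring = 0 − (23/55)(1−0) = -23/55
ω_out/ω_in = -23/55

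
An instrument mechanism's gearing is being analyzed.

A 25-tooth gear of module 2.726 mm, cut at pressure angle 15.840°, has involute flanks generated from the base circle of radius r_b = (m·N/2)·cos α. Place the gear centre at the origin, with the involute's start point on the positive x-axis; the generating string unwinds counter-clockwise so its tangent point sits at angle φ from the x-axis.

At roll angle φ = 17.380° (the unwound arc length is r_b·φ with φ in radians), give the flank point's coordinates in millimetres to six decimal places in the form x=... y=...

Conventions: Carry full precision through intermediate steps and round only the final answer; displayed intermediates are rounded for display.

single-mesh involute tooth geometry (25T wheel at module 2.726)
pitch radius r_p = m·N/2 = 2.726·25/2 = 34.075000
base radius r_b = r_p·cos α = 34.075000·cos 15.840° = 32.781093
roll angle φ = 17.380° = 0.30333822 rad
x = r_b·(cos φ + φ·sin φ) = 34.254738
y = r_b·(sin φ − φ·cos φ) = 0.302191

x=34.254738 y=0.302191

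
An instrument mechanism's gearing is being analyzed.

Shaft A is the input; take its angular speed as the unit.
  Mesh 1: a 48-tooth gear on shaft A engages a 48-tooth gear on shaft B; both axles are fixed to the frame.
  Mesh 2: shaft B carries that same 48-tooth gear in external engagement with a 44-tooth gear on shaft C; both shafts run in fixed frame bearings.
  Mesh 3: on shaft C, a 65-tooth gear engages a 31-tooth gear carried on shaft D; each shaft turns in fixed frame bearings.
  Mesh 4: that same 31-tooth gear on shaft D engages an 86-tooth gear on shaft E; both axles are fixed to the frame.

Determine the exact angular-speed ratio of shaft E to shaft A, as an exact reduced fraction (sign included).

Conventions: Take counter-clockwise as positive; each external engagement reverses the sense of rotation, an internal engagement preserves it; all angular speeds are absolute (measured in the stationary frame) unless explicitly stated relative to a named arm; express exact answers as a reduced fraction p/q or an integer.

390/473

class = fixed-axis compound train [4 meshes; 4 ratios multiply, 4 sense flips]
mesh 1 [48T→48T]: running ratio 1, sense −
mesh 2 [48T→44T]: running ratio 12/11, sense +
mesh 3 [65T→31T]: running ratio 780/341, sense −
mesh 4 [31T→86T]: running ratio 390/473, sense +
ω_out/ω_in = 390/473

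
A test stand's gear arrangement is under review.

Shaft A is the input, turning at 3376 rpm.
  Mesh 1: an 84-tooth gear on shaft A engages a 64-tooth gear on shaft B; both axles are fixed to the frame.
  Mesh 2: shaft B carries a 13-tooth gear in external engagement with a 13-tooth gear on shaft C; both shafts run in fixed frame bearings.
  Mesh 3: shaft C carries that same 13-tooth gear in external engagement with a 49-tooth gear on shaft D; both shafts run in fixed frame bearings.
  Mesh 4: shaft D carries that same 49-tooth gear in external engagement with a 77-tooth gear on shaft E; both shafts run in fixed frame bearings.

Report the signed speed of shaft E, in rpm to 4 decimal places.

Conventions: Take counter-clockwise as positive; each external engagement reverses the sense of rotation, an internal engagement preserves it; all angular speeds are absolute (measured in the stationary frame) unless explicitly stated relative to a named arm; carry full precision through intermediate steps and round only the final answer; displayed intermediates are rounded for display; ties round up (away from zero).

+748.0909 rpm

recognized (5 fixed axles, 4 meshes): fixed-axis compound train
mesh 1 [84T→64T]: ω = 3376.0000×84/64 = 4431.0000 rpm, sense flips to −
mesh 2 [13T→13T]: ω = 4431.0000×13/13 = 4431.0000 rpm, sense flips to +
mesh 3 [13T→49T]: ω = 4431.0000×13/49 = 1175.5714 rpm, sense flips to −
mesh 4 [49T→77T]: ω = 1175.5714×49/77 = 748.0909 rpm, sense flips to +
signed output speed = +748.0909 rpm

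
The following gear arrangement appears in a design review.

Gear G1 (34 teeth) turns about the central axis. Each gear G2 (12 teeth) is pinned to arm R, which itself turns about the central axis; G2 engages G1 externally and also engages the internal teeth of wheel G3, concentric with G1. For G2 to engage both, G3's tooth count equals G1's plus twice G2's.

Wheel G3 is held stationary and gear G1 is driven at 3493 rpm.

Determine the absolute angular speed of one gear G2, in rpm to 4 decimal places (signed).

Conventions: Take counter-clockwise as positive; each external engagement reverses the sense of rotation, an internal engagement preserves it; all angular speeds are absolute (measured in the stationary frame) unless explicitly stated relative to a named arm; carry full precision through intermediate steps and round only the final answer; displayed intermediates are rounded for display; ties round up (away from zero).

-4948.4167 rpm

planetary set (34T centre, 12T on arm, 58T internal) — Willis relation
normalise by the input: solve with ω_sun = 1, then scale by 3493 rpm
ring teeth: 34 + 2·12 = 58
34(ω_sun−ω_arm) = −58(ω_ring−ω_arm),  ω_ring = 0, ω_sun = 1
34(1−ω_arm) = −58(0−ω_arm)  ⇒  92·ω_arm = 34  ⇒  ω_arm = 17/46
sun–planet mesh: 34·(1−17/46) = −12·(ω_p−ω_arm)  ⇒  ω_p−ω_arm = -493/276
ω_p = 17/46 − 493/276 = -17/12
scale: ω_p = -17/12 × 3493 rpm = -4948.4167 rpm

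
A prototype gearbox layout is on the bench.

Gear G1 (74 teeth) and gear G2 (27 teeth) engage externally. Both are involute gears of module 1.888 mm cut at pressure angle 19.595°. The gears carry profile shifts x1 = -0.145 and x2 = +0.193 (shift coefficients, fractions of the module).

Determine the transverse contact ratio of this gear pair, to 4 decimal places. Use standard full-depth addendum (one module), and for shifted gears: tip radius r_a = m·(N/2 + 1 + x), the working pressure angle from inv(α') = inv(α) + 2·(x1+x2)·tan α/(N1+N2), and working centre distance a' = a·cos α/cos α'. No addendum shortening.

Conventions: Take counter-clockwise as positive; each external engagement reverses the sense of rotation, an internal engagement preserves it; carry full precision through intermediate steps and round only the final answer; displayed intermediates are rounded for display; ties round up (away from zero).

1.7040

class = single-mesh tooth geometry [involute pair 74T × 27T, m = 1.888]
base radii: r_b1 = 65.810410, r_b2 = 24.011906
tip radii: r_a1 = 71.470240, r_a2 = 27.740384
inv(α') = inv(19.595°) + 2·(-0.145+0.193)·tan α/(74+27) = 0.01432675  ⇒  α' = 19.74671°
a' = a·cos α / cos α' = 95.3440·cos 19.595°/cos 19.74671° = 95.434288
action lengths: √(r_a1²−r_b1²) = 27.874453, √(r_a2²−r_b2²) = 13.890906
base pitch p_b = π·m·cos α = 5.587824
CR = (27.874453 + 13.890906 − 95.434288·sin 19.74671°)/5.587824 = 1.704005
contact ratio ≈ 1.7040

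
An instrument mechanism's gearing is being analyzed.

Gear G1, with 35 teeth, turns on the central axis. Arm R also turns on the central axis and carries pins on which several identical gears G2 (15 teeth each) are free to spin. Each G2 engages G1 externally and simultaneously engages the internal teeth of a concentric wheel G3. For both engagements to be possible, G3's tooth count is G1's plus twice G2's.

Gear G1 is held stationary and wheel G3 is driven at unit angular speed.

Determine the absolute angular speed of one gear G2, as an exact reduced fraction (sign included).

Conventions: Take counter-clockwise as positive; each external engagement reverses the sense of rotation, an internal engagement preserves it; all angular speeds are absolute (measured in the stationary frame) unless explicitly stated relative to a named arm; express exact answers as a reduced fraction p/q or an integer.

recognized (axles ride arm R): planetary set, 35/15/65 teeth
ring teeth: 35 + 2·15 = 65
35(ω_sun−ω_arm) = −65(ω_ring−ω_arm),  ω_sun = 0, ω_ring = 1
35(0−ω_arm) = −65(1−ω_arm)  ⇒  100·ω_arm = 65  ⇒  ω_arm = 13/20
sun–planet mesh: 35·(0−13/20) = −15·(ω_p−ω_arm)  ⇒  ω_p−ω_arm = 91/60
ω_p = 13/20 + 91/60 = 13/6
exact speed ratio = 13/6

13/6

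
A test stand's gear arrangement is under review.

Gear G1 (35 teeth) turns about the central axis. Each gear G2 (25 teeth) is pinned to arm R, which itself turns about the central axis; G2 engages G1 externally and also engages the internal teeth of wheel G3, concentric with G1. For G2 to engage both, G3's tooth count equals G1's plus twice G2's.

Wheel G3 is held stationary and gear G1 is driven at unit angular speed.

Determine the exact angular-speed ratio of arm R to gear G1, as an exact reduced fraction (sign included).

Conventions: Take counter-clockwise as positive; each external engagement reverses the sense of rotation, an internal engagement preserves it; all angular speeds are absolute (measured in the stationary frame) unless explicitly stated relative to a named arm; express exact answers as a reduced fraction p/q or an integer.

class = planetary set [G3 = 35+2·25 = 85; Willis about the carrier]
ring teeth: 35 + 2·25 = 85
35(ω_sun−ω_arm) = −85(ω_ring−ω_arm),  ω_ring = 0, ω_sun = 1
35(1−ω_arm) = −85(0−ω_arm)  ⇒  120·ω_arm = 35  ⇒  ω_arm = 7/24
ω_out/ω_in = 7/24

7/24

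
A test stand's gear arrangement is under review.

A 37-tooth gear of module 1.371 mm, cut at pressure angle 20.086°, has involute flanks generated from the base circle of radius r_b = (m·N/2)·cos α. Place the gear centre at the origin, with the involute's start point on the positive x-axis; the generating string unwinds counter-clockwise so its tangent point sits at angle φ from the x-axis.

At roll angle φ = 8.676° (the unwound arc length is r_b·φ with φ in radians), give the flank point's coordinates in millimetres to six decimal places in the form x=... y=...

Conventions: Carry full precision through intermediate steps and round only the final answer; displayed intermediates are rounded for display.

x=24.092382 y=0.027506

recognized (one wheel, involute flank): single-mesh tooth geometry, m = 1.371, N = 37
pitch radius r_p = m·N/2 = 1.371·37/2 = 25.363500
base radius r_b = r_p·cos α = 25.363500·cos 20.086° = 23.820846
roll angle φ = 8.676° = 0.15142477 rad
x = r_b·(cos φ + φ·sin φ) = 24.092382
y = r_b·(sin φ − φ·cos φ) = 0.027506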